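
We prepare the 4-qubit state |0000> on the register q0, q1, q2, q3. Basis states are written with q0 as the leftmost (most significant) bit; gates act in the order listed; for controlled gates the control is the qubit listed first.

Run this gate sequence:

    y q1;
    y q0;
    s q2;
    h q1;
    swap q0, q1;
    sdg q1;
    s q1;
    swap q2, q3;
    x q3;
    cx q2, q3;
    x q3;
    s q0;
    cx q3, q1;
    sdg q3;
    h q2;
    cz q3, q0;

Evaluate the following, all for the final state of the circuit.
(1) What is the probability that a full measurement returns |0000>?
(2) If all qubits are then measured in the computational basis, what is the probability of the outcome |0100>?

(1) The probability of measuring |0000> is 0.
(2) A full measurement returns |0100> with probability 1/4.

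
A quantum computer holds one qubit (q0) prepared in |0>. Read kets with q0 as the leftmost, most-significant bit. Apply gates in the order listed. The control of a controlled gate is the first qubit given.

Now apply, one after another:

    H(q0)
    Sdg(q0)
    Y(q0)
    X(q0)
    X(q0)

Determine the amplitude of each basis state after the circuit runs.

After the circuit, the state carries amplitude -sqrt(2)/2 on |0>, sqrt(2)*I/2 on |1>.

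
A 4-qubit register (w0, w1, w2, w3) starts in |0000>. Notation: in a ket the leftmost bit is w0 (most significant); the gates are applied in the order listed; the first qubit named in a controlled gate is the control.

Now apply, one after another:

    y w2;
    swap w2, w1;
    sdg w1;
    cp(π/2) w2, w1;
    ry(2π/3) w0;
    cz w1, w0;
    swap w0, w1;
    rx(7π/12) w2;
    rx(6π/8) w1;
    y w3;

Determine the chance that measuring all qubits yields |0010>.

The probability of measuring |0010> is 0.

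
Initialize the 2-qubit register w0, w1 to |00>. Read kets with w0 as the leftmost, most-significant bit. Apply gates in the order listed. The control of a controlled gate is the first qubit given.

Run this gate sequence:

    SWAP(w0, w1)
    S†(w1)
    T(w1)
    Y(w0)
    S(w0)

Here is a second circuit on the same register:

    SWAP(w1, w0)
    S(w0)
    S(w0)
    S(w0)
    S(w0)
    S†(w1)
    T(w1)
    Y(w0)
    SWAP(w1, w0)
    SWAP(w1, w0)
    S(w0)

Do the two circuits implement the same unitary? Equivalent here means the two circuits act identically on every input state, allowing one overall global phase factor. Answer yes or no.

Yes: on every input state the two circuits agree up to one overall phase factor.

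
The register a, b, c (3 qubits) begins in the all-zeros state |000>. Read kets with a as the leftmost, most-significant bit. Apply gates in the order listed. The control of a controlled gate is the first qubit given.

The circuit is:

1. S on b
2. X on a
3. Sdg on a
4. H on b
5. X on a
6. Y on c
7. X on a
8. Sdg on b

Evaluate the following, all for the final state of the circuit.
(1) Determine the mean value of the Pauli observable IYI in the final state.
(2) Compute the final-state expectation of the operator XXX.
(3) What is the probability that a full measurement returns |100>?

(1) The expectation value of IYI is -1.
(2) The expectation value of XXX is 0.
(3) A full measurement returns |100> with probability 0.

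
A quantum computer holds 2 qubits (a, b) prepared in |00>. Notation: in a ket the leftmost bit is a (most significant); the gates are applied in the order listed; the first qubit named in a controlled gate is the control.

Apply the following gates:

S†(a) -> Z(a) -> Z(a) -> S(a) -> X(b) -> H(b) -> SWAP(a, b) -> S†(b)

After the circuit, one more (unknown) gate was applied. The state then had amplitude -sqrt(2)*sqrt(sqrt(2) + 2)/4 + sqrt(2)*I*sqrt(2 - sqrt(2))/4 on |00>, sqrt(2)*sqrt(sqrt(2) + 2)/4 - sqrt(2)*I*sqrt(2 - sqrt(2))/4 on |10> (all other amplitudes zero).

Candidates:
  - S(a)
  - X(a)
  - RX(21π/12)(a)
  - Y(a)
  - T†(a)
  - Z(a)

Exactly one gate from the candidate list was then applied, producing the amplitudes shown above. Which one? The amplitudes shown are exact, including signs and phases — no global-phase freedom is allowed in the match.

The applied gate was RX(21π/12)(a). Key observation: gates 1-4 undo each other exactly, leaving only the rest of the circuit to track.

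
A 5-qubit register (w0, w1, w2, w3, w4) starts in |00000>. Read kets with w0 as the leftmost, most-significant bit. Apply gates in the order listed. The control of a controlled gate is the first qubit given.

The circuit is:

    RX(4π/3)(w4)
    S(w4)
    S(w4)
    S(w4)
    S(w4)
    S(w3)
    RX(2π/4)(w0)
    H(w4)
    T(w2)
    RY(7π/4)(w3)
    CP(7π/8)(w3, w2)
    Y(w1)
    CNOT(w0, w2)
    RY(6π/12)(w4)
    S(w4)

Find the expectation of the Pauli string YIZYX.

The expectation value of YIZYX is 0. Key observation: gates 2-5 undo each other exactly, leaving only the rest of the circuit to track.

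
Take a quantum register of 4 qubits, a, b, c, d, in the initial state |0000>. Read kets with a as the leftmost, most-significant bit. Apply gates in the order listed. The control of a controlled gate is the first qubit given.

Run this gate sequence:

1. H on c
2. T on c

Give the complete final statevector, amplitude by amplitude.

After the circuit, the state carries amplitude sqrt(2)/2 on |0000>, sqrt(2)*exp(I*pi/4)/2 on |0010>, and 0 on every other basis state.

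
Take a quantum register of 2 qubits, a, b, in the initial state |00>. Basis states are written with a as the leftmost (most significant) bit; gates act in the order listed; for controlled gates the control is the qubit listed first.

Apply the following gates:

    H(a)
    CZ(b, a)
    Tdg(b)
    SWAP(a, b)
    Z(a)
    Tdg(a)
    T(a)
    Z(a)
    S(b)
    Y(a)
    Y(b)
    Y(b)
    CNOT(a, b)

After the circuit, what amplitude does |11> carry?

The final state's coefficient on |11> equals sqrt(2)*I/2. Key observation: steps 5-8 multiply out to the identity, so the circuit reduces to the remaining gates.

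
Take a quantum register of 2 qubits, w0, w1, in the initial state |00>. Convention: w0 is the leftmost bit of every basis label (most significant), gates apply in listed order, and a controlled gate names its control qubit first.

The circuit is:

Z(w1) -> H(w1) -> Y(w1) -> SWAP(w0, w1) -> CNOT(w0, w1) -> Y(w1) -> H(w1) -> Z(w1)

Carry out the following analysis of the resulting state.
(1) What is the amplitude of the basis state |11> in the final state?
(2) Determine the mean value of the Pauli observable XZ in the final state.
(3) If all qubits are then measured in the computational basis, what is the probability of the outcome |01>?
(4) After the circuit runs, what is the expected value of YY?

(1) |11> carries amplitude -1/2 in the final state.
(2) The observable XZ averages to 1.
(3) Outcome |01> occurs with probability 1/4.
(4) The expectation value of YY is 1.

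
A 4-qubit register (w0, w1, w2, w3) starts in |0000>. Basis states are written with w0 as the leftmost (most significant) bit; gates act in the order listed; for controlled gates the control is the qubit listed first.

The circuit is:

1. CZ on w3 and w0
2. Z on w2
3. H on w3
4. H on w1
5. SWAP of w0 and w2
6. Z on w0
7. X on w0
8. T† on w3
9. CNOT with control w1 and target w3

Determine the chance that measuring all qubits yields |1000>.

A full measurement returns |1000> with probability 1/4.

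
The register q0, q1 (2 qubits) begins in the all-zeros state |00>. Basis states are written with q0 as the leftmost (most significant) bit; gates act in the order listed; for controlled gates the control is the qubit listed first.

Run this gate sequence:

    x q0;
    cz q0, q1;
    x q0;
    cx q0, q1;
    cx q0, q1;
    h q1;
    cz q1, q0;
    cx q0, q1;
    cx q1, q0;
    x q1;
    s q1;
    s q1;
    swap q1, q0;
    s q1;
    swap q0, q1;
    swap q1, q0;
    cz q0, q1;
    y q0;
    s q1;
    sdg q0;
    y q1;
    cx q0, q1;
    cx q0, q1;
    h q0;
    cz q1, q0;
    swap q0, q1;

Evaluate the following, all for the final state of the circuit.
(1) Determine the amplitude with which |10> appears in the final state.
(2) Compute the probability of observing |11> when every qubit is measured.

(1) The final state's coefficient on |10> equals -1/2. Key observation: steps 4-5 multiply out to the identity, so the circuit reduces to the remaining gates.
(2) The probability of measuring |11> is 1/4.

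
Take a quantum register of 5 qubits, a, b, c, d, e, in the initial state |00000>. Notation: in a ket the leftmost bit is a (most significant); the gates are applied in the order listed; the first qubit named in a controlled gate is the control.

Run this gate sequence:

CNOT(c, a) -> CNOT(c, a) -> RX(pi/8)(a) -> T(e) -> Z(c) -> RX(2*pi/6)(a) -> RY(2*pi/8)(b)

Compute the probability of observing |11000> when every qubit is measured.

A full measurement returns |11000> with probability -sqrt(2)*cos(pi/16)**2/16 - sqrt(6)*sin(pi/16)*cos(pi/16)/8 - 3*sqrt(2)*sin(pi/16)**2/16 + 3*sin(pi/16)**2/8 + sqrt(3)*sin(pi/16)*cos(pi/16)/4 + cos(pi/16)**2/8. Key observation: the block from step 1 through step 2 cancels to the identity and can be dropped.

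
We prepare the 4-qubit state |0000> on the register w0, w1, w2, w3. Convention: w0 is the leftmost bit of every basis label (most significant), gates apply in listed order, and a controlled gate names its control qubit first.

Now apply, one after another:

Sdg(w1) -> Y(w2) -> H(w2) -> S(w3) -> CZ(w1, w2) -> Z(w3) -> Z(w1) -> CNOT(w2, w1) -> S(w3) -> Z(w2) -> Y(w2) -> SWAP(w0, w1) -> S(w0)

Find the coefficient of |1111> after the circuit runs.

The final state's coefficient on |1111> equals 0.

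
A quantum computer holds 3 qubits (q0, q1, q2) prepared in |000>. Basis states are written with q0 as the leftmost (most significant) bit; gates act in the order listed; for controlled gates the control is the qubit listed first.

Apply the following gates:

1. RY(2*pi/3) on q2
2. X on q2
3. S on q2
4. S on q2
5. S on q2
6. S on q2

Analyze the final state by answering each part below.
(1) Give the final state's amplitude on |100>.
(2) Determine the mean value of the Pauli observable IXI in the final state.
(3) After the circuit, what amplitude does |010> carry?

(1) |100> carries amplitude 0 in the final state. Key observation: the block from step 3 through step 6 cancels to the identity and can be dropped.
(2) The expectation value of IXI is 0.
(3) The amplitude on |010> is 0.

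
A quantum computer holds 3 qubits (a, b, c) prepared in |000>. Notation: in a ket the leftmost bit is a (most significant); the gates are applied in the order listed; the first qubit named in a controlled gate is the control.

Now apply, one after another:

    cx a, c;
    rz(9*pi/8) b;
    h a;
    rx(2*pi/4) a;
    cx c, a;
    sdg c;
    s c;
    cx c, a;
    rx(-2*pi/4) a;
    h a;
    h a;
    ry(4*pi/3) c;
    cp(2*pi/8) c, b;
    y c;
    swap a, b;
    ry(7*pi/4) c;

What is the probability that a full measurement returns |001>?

Outcome |001> occurs with probability -sqrt(6)/16 - sqrt(2)/16 + 1/4. Key observation: gates 3-10 undo each other exactly, leaving only the rest of the circuit to track.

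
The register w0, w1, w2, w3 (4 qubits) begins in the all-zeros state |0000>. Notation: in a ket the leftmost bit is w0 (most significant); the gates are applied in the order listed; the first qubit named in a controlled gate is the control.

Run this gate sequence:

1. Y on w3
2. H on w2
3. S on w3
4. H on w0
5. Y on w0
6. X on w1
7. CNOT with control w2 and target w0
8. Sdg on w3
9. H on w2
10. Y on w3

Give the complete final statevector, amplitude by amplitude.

The resulting statevector has amplitude -sqrt(2)*I/2 on |0110>, sqrt(2)*I/2 on |1110>, and 0 on every other basis state.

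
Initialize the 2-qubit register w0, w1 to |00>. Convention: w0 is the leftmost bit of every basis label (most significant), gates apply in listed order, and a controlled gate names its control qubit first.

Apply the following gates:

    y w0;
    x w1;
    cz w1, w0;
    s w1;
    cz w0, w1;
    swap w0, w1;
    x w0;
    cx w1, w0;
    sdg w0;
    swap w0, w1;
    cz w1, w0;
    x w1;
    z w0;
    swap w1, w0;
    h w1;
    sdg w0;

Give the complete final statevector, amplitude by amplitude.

The final amplitudes are sqrt(2)*I/2 on |00>, -sqrt(2)*I/2 on |01>, 0 on |10>, 0 on |11>.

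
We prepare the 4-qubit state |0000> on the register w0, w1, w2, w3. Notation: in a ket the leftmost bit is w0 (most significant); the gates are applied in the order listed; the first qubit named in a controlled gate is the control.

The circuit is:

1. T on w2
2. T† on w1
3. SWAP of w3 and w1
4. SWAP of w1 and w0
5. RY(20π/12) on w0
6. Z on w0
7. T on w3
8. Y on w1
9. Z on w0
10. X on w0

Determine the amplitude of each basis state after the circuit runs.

The resulting statevector has amplitude I/2 on |0100>, -sqrt(3)*I/2 on |1100>, and 0 on every other basis state.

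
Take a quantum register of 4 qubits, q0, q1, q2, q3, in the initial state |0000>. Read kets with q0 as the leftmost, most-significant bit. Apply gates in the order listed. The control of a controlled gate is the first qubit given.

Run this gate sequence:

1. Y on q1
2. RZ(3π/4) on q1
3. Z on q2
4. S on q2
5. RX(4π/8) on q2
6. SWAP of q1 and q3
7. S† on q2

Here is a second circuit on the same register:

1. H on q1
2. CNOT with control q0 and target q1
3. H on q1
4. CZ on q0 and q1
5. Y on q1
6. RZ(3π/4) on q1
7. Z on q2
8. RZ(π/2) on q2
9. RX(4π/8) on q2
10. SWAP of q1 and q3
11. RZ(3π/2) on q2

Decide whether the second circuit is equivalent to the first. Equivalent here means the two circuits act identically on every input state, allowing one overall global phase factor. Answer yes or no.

Yes — the two circuits implement the same unitary up to a global phase.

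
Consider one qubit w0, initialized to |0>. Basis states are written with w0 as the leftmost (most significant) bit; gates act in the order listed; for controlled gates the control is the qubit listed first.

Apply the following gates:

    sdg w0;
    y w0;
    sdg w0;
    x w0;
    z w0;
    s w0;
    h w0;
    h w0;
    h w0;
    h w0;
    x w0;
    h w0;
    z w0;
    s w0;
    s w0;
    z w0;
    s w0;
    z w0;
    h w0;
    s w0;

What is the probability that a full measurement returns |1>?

Outcome |1> occurs with probability 1/2. Key observation: steps 10-13 multiply out to the identity, so the circuit reduces to the remaining gates.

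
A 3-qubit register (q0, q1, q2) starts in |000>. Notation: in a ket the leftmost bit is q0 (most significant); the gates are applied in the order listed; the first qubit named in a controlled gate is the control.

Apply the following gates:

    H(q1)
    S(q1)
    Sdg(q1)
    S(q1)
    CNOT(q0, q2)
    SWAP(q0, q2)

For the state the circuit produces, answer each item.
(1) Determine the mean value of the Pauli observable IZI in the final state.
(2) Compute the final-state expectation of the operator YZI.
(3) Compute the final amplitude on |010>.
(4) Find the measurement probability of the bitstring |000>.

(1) The expectation value of IZI is 0. Key observation: the block from step 2 through step 3 cancels to the identity and can be dropped.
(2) In the final state, YZI has expectation 0.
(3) |010> carries amplitude sqrt(2)*I/2 in the final state.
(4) A full measurement returns |000> with probability 1/2.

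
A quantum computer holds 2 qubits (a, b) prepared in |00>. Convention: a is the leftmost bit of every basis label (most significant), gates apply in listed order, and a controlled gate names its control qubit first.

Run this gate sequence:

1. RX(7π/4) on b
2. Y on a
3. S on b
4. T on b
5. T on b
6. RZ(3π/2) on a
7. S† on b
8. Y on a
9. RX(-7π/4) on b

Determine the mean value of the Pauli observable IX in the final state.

In the final state, IX has expectation -sqrt(2)/2.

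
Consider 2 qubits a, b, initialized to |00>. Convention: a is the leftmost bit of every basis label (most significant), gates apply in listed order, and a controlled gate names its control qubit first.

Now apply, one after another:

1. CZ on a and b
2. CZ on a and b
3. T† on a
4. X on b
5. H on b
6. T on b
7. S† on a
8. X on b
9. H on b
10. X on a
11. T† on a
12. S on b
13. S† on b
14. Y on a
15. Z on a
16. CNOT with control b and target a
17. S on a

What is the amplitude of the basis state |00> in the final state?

|00> carries amplitude -exp(I*pi/4)/2 + I/2 in the final state.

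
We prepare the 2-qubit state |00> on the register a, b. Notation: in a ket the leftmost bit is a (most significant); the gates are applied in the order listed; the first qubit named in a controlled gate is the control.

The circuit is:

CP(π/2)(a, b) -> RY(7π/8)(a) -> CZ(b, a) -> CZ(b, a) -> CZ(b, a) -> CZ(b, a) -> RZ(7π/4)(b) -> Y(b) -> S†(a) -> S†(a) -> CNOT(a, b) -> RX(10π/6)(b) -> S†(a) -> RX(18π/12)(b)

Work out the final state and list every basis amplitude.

The final amplitudes are (sqrt(2) + sqrt(6))*exp(I*pi/8)*sin(pi/16)/4 on |00>, (-sqrt(6) + sqrt(2))*exp(5*I*pi/8)*sin(pi/16)/4 on |01>, (-sqrt(2) + sqrt(6))*exp(I*pi/8)*cos(pi/16)/4 on |10>, (sqrt(2) + sqrt(6))*exp(5*I*pi/8)*cos(pi/16)/4 on |11>. Key observation: steps 3-6 multiply out to the identity, so the circuit reduces to the remaining gates.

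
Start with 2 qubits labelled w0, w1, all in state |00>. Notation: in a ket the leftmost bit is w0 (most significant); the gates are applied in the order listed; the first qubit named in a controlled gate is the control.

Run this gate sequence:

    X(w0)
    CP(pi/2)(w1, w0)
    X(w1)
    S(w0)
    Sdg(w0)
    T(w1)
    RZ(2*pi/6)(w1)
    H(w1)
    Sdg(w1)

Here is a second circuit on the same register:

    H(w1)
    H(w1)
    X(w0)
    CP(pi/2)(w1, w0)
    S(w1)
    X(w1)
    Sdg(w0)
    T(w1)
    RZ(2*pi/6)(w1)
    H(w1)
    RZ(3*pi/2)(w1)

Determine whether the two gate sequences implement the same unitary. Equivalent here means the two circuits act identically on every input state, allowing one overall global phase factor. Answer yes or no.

No: there is an input state on which the two circuits produce genuinely different outputs (not merely differing by a phase).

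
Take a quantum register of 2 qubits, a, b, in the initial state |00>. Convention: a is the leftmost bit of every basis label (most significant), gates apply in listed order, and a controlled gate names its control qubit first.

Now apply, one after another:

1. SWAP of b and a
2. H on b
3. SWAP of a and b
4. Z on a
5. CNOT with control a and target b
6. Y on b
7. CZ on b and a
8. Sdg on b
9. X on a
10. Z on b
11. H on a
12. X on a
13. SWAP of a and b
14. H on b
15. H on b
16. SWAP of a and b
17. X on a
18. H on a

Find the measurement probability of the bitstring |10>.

A full measurement returns |10> with probability 0. Key observation: the block from step 11 through step 18 cancels to the identity and can be dropped.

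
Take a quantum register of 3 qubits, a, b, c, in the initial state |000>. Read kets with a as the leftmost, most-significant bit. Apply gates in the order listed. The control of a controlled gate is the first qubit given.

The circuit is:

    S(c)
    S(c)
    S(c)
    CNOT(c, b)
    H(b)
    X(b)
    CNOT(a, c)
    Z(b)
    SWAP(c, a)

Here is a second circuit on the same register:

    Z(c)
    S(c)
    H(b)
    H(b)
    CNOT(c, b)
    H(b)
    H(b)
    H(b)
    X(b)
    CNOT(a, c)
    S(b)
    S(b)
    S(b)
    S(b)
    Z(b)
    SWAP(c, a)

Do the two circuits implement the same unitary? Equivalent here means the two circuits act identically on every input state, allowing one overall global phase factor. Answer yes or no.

Yes, they are equivalent — the unitaries differ by at most a global phase.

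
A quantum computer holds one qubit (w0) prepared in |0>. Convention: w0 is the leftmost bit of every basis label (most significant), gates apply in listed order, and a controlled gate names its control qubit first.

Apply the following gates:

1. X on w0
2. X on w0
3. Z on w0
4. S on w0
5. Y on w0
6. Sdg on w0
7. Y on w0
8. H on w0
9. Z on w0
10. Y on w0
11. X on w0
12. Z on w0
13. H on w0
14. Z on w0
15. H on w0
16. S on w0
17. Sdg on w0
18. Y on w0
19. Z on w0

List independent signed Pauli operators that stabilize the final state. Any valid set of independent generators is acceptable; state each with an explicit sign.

The stabilizer group can be generated by -X, among other valid generating sets.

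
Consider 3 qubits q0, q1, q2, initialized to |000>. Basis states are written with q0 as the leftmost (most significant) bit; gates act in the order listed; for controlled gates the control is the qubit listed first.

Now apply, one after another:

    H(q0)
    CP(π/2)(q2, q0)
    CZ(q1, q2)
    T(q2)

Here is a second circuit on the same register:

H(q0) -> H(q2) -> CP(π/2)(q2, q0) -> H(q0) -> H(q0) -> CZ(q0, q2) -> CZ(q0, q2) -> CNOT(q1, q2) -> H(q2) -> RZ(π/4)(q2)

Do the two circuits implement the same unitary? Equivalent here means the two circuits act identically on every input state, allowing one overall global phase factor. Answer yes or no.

No, they are not equivalent — no single phase factor reconciles the two unitaries.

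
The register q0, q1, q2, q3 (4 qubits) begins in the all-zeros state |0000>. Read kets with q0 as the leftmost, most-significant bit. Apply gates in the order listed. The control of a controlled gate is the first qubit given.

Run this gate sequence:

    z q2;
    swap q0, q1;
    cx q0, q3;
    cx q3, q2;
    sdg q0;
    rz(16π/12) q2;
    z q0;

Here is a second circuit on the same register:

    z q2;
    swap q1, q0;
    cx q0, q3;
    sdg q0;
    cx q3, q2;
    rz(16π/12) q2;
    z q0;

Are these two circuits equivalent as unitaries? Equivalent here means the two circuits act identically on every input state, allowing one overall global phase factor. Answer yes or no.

Yes, they are equivalent — the unitaries differ by at most a global phase.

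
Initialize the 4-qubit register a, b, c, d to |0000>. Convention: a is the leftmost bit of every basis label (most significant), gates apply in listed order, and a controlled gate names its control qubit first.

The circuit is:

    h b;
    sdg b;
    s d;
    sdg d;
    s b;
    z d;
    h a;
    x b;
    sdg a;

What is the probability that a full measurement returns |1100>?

A full measurement returns |1100> with probability 1/4. Key observation: the block from step 2 through step 5 cancels to the identity and can be dropped.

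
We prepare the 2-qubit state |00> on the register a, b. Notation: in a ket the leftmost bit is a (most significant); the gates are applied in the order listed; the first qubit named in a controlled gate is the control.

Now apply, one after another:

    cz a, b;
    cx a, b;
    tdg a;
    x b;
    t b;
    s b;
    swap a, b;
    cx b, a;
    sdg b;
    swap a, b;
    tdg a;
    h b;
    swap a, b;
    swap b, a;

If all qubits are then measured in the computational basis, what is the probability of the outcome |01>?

Outcome |01> occurs with probability 1/2.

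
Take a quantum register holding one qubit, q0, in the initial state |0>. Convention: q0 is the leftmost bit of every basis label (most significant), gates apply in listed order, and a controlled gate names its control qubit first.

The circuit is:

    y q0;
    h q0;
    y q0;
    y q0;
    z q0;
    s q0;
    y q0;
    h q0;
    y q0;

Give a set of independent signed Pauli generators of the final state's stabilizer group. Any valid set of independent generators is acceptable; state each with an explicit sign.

One valid set of independent stabilizer generators is -Y (any independent generating set of the same group is equally correct).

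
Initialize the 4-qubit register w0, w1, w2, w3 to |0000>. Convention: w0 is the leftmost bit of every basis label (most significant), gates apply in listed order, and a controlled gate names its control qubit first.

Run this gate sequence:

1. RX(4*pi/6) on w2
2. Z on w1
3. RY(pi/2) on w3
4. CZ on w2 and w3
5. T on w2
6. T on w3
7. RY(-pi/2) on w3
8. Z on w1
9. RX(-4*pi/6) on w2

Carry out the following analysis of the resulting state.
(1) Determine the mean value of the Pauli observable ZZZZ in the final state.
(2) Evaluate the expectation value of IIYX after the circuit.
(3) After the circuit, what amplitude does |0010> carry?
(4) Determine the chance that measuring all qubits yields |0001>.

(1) In the final state, ZZZZ has expectation 3/8 - sqrt(2)/4.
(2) In the final state, IIYX has expectation -sqrt(6)/8.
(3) |0010> carries amplitude sqrt(3)*(-1 + I)/8 in the final state.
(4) Outcome |0001> occurs with probability sqrt(2)/8 + 7/32.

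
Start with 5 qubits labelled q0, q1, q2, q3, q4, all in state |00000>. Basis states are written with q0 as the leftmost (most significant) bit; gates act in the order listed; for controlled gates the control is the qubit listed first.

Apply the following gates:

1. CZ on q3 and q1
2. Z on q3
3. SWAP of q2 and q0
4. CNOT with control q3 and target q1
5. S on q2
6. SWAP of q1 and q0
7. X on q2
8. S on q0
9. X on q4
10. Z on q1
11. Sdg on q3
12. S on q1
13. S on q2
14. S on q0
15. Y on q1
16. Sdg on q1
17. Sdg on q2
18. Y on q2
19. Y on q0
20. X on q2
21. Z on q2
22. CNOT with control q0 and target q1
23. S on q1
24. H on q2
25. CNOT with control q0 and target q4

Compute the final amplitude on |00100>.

|00100> carries amplitude 0 in the final state.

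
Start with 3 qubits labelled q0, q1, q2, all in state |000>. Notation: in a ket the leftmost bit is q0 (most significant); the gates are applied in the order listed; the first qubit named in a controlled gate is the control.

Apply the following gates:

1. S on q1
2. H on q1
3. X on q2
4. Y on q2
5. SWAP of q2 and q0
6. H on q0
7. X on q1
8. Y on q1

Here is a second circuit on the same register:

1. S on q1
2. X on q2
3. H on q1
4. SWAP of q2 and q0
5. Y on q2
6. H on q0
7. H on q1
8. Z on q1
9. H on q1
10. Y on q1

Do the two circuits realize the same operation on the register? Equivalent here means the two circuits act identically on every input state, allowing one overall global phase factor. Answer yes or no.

No, they are not equivalent — no single phase factor reconciles the two unitaries.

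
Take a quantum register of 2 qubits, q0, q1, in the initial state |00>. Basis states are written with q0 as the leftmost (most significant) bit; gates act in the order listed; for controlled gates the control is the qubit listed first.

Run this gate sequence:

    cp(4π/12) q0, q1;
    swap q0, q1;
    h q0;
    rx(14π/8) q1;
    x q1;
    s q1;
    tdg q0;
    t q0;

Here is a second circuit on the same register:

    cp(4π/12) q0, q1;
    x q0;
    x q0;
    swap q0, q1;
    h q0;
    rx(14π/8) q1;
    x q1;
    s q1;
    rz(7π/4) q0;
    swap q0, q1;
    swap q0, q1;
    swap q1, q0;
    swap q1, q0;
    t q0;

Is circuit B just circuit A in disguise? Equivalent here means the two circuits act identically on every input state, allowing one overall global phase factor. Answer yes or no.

Yes, they are equivalent — the unitaries differ by at most a global phase.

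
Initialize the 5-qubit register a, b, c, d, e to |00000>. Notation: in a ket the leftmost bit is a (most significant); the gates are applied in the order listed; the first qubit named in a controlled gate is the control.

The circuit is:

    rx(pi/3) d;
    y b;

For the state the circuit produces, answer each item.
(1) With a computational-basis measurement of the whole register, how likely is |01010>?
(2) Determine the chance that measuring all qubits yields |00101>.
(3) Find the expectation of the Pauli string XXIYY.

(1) Outcome |01010> occurs with probability 1/4.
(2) A full measurement returns |00101> with probability 0.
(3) In the final state, XXIYY has expectation 0.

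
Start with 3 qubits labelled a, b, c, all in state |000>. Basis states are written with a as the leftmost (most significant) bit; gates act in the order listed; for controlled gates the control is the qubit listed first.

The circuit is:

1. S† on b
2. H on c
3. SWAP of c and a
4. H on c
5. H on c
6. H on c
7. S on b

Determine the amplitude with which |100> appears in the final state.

The amplitude on |100> is 1/2.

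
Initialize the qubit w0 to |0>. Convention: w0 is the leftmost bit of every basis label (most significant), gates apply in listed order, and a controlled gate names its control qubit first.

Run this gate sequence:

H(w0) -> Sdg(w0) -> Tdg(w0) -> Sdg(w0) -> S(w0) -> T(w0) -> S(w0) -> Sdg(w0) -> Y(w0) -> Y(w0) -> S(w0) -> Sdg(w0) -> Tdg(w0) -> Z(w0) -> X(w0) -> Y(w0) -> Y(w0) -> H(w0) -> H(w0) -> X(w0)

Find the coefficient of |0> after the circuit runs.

|0> carries amplitude sqrt(2)/2 in the final state. Key observation: the block from step 6 through step 13 cancels to the identity and can be dropped.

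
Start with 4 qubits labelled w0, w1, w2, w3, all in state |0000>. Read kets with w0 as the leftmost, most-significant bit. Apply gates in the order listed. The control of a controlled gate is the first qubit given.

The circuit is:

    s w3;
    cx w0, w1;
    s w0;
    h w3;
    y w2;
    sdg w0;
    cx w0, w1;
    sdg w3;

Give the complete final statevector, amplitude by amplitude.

The final amplitudes are sqrt(2)*I/2 on |0010>, sqrt(2)/2 on |0011>, and 0 on every other basis state.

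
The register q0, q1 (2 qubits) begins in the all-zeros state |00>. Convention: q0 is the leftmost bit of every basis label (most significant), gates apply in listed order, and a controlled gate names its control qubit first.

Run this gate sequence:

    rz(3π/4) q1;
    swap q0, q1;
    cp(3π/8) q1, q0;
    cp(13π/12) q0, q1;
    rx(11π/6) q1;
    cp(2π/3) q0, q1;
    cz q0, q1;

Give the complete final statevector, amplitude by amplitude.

The resulting statevector has amplitude (sqrt(2) + sqrt(6))*exp(5*I*pi/8)/4 on |00>, (-sqrt(6) + sqrt(2))*exp(I*pi/8)/4 on |01>, 0 on |10>, 0 on |11>.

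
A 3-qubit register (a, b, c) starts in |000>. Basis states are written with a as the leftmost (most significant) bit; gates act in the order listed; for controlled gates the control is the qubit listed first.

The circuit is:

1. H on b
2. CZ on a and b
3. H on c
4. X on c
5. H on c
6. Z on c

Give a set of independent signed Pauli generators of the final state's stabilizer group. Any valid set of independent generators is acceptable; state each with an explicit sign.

One valid set of independent stabilizer generators is +IXI, +ZII, +IIZ (any independent generating set of the same group is equally correct).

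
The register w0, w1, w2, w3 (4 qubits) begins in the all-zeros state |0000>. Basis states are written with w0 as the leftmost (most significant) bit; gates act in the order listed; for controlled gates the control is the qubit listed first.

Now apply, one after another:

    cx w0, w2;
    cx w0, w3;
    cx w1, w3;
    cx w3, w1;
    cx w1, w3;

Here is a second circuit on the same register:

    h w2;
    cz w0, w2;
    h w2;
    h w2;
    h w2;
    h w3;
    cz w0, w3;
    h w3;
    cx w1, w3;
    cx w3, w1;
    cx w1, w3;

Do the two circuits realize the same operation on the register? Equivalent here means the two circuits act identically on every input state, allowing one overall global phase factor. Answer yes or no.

Yes — the two circuits implement the same unitary up to a global phase.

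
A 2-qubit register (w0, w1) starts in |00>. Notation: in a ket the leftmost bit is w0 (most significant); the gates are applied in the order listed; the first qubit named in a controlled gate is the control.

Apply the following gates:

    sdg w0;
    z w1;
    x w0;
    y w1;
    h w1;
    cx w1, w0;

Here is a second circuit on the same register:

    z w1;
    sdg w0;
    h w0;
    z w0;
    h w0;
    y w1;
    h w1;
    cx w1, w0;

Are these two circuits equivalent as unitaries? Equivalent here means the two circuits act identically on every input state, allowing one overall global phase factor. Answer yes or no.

Yes — the two circuits implement the same unitary up to a global phase.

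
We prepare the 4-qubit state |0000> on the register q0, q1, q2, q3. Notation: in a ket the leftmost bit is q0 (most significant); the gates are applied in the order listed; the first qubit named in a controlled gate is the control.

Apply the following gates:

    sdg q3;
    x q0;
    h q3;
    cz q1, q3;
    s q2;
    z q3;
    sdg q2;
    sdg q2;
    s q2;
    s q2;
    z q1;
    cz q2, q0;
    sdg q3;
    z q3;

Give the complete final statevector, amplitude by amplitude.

The final amplitudes are sqrt(2)/2 on |1000>, -sqrt(2)*I/2 on |1001>, and 0 on every other basis state. Key observation: steps 7-10 multiply out to the identity, so the circuit reduces to the remaining gates.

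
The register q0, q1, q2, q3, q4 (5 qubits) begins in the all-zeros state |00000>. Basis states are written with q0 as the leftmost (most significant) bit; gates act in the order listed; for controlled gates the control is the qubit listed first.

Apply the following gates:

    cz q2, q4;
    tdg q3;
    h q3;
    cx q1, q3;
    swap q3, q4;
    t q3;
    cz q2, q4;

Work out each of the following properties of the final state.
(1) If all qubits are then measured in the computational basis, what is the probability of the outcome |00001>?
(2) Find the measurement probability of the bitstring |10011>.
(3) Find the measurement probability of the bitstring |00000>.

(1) A full measurement returns |00001> with probability 1/2.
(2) Outcome |10011> occurs with probability 0.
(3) Outcome |00000> occurs with probability 1/2.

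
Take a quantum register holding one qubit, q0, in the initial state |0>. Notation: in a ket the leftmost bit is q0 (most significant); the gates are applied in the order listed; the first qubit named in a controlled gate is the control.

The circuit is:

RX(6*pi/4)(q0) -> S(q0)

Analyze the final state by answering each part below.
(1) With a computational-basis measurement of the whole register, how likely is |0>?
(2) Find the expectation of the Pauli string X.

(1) A full measurement returns |0> with probability 1/2.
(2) The observable X averages to -1.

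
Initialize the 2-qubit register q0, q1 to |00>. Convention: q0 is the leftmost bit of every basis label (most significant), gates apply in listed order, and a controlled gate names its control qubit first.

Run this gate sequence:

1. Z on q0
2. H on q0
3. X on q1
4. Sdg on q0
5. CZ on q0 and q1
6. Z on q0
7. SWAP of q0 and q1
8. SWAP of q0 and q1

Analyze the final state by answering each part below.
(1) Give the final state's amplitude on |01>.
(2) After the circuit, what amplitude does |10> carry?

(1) |01> carries amplitude sqrt(2)/2 in the final state.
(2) The final state's coefficient on |10> equals 0.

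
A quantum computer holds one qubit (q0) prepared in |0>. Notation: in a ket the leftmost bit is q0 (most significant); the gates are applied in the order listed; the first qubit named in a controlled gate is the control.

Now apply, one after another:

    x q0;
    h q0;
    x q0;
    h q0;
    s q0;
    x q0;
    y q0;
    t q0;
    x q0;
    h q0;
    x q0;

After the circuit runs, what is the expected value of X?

In the final state, X has expectation 1.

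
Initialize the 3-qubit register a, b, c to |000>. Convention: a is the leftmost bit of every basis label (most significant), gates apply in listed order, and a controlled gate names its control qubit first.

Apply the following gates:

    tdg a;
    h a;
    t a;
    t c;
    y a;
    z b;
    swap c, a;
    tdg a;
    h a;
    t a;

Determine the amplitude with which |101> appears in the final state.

The amplitude on |101> is exp(3*I*pi/4)/2.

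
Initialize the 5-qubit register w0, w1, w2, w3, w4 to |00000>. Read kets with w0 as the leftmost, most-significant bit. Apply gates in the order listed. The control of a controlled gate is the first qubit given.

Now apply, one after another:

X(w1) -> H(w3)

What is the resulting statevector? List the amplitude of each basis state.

The resulting statevector has amplitude sqrt(2)/2 on |01000>, sqrt(2)/2 on |01010>, and 0 on every other basis state.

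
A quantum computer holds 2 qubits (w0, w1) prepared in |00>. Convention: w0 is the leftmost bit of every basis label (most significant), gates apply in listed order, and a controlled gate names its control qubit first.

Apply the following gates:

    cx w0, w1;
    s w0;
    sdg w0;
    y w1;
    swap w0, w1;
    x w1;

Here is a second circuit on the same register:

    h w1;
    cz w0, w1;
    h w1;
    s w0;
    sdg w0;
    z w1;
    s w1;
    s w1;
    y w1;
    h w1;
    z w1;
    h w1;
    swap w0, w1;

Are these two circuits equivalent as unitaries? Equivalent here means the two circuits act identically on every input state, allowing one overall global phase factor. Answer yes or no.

No, they are not equivalent — no single phase factor reconciles the two unitaries.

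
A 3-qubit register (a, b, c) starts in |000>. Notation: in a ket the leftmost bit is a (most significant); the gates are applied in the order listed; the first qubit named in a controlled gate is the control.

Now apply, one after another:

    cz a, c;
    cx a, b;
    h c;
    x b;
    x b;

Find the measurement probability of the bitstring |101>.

A full measurement returns |101> with probability 0. Key observation: gates 4-5 undo each other exactly, leaving only the rest of the circuit to track.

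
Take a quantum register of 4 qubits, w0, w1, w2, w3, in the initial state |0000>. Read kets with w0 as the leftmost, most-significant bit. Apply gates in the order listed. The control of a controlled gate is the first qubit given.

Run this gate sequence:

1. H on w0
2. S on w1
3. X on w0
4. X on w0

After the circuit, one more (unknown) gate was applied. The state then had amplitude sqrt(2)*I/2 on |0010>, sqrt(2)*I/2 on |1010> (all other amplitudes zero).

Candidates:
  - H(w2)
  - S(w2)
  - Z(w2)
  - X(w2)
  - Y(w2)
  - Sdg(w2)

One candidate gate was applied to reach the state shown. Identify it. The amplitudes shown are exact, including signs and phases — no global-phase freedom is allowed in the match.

The unique candidate consistent with the amplitudes is Y(w2).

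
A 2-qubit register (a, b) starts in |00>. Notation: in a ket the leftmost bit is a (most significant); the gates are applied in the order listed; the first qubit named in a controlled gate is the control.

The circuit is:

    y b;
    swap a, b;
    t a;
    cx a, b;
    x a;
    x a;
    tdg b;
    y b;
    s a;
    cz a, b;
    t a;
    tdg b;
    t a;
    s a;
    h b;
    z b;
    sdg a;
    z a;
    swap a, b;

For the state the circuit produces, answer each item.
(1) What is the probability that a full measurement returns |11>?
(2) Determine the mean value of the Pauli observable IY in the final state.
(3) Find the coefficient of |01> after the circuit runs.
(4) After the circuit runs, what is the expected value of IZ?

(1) Outcome |11> occurs with probability 1/2.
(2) The expectation value of IY is 0.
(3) |01> carries amplitude sqrt(2)/2 in the final state.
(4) In the final state, IZ has expectation -1.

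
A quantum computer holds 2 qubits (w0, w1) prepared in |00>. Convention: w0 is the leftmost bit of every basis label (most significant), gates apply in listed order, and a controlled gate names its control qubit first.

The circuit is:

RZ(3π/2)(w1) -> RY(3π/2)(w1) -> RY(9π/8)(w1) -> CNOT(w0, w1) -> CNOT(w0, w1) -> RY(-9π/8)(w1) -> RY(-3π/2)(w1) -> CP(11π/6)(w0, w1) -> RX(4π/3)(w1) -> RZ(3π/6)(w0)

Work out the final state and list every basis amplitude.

After the circuit, the state carries amplitude 1/2 on |00>, sqrt(3)*I/2 on |01>, 0 on |10>, 0 on |11>.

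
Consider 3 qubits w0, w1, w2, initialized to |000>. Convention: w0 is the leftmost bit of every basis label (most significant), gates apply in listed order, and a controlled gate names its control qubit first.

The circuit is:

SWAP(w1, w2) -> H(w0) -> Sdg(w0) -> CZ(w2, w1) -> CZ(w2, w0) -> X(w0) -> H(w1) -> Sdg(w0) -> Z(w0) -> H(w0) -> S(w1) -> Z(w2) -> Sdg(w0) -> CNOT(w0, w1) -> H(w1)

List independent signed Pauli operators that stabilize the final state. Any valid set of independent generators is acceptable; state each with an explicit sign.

The stabilizer group can be generated by +IYI, -ZII, +IIZ, among other valid generating sets.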